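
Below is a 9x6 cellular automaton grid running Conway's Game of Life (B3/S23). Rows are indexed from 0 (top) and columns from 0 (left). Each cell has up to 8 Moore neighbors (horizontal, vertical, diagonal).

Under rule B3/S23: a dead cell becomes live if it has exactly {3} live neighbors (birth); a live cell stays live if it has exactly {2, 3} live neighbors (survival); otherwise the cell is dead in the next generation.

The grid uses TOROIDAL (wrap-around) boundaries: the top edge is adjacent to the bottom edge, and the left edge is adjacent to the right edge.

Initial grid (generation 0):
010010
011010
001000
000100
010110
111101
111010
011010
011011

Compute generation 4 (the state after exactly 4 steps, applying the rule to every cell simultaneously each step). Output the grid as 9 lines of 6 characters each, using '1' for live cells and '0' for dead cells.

Answer: 101001
110010
000000
111000
010000
000010
000000
000000
100011

Derivation:
Simulating step by step:
Generation 0 (given above): 26 live cells
Generation 1: 13 live cells
000010
011000
011000
000110
010001
000000
000010
000010
000011
Generation 2: 17 live cells
000111
011100
010000
110110
000010
000000
000000
000110
000111
Generation 3: 18 live cells
100001
110100
000010
111111
000111
000000
000000
000101
001000
Generation 4: 14 live cells
(generation 4 grid is the final answer)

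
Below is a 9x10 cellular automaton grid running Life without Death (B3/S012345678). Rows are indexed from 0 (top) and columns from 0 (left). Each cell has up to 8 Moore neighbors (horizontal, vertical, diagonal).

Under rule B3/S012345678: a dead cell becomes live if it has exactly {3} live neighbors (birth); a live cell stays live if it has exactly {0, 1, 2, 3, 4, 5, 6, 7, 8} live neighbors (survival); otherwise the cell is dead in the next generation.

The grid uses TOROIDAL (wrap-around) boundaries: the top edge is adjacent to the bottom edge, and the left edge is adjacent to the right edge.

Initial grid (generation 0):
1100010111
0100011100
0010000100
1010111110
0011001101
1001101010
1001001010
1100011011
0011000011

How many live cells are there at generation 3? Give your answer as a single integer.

Simulating step by step:
Generation 0 (given above): 43 live cells
Generation 1: 56 live cells
1100110111
0110011101
0011100100
1010111111
1011001101
1101101010
1011001010
1101111011
0011110011
Generation 2: 56 live cells
1100110111
0110011101
0011100100
1010111111
1011001101
1101101010
1011001010
1101111011
0011110011
Generation 3: 56 live cells
1100110111
0110011101
0011100100
1010111111
1011001101
1101101010
1011001010
1101111011
0011110011
Population at generation 3: 56

Answer: 56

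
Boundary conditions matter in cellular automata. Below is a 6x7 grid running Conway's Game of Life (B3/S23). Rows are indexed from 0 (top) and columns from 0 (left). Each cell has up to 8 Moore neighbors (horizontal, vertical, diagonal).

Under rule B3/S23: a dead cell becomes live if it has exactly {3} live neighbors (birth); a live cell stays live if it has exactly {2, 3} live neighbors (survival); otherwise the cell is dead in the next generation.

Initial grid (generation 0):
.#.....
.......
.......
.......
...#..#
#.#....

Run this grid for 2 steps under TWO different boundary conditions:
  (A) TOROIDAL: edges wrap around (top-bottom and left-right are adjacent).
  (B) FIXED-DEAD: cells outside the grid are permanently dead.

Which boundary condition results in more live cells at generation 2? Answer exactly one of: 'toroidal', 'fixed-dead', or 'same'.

Under TOROIDAL boundary, generation 2:
###....
.......
.......
.......
.#.....
###....
Population = 7

Under FIXED-DEAD boundary, generation 2:
.......
.......
.......
.......
.......
.......
Population = 0

Comparison: toroidal=7, fixed-dead=0 -> toroidal

Answer: toroidal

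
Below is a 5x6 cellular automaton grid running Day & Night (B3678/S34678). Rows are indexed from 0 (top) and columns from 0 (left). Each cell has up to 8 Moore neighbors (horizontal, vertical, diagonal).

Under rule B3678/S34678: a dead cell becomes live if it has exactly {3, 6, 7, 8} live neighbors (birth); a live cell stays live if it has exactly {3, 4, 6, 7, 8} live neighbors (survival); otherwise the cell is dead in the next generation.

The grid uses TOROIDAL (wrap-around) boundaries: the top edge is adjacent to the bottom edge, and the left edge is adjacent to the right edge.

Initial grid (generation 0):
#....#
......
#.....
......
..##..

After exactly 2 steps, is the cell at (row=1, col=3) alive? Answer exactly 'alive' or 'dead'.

Simulating step by step:
Generation 0 (given above): 5 live cells
Generation 1: 2 live cells
......
#....#
......
......
......
Generation 2: 0 live cells
......
......
......
......
......

Cell (1,3) at generation 2: 0 -> dead

Answer: dead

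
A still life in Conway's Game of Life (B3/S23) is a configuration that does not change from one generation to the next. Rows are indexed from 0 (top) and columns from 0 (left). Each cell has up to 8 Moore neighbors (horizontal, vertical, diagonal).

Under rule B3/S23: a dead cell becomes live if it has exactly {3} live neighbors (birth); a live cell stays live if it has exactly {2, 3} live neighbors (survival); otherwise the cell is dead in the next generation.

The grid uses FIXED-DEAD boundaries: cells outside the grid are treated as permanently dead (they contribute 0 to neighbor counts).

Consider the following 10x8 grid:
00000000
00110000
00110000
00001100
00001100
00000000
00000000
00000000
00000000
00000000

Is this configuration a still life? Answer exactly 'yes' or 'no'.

Answer: no

Derivation:
Compute generation 1 and compare to generation 0 (given above):
Generation 1:
00000000
00110000
00100000
00000100
00001100
00000000
00000000
00000000
00000000
00000000
Cell (2,3) differs: gen0=1 vs gen1=0 -> NOT a still life.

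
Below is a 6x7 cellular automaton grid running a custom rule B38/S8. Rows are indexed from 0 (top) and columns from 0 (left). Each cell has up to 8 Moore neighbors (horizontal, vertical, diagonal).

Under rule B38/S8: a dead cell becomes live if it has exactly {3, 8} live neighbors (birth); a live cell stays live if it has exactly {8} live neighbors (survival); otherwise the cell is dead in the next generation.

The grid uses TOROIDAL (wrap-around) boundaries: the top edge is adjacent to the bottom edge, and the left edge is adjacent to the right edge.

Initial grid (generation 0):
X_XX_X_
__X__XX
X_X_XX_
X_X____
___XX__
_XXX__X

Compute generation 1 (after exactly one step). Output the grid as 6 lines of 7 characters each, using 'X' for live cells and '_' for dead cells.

Answer: _______
X______
_______
_____XX
X______
X____X_

Derivation:
Simulating step by step:
Generation 0 (given above): 19 live cells
Generation 1: 6 live cells
(generation 1 grid is the final answer)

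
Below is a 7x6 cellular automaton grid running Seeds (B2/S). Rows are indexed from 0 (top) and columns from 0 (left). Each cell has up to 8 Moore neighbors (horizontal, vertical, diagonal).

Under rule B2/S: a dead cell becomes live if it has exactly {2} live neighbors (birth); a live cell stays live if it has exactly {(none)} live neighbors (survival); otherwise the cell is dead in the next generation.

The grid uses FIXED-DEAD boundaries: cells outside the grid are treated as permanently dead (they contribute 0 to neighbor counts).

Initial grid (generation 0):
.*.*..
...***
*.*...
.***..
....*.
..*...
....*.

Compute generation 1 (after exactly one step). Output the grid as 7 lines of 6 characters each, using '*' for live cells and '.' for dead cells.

Answer: .....*
*.....
.....*
*...*.
......
....**
...*..

Derivation:
Simulating step by step:
Generation 0 (given above): 13 live cells
Generation 1: 8 live cells
(generation 1 grid is the final answer)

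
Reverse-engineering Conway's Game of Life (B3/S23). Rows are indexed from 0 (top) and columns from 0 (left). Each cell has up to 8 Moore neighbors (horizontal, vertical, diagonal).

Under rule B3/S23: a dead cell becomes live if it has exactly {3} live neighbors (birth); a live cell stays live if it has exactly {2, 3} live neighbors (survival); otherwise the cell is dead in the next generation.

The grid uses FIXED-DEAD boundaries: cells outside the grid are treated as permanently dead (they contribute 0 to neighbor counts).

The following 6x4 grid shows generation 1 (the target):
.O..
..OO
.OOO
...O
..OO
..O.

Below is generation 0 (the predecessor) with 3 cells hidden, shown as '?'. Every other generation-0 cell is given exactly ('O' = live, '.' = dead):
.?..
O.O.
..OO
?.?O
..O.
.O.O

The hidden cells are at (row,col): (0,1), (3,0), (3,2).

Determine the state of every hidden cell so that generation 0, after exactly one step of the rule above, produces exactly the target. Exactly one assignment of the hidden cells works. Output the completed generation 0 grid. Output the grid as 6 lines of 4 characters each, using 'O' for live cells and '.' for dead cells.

Hidden generation-0 cells (in order): (0,1), (3,0), (3,2).
A hidden cell only influences target cells in its own 3x3 neighborhood. Try each of the 2^3 = 8 assignments, step the completed generation 0 forward once under B3/S23, and compare with the target:
  (0,1)=. (3,0)=. (3,2)=. -> step gives (0,1)='.' but target has 'O' -> reject
  (0,1)=. (3,0)=. (3,2)=O -> step gives (0,1)='.' but target has 'O' -> reject
  (0,1)=. (3,0)=O (3,2)=. -> step gives (0,1)='.' but target has 'O' -> reject
  (0,1)=. (3,0)=O (3,2)=O -> step gives (0,1)='.' but target has 'O' -> reject
  (0,1)=O (3,0)=. (3,2)=. -> step reproduces the target at every cell -> ACCEPT
  (0,1)=O (3,0)=. (3,2)=O -> step gives (2,1)='.' but target has 'O' -> reject
  (0,1)=O (3,0)=O (3,2)=. -> step gives (2,1)='.' but target has 'O' -> reject
  (0,1)=O (3,0)=O (3,2)=O -> step gives (2,1)='.' but target has 'O' -> reject
Unique solution: (0,1)=live, (3,0)=dead, (3,2)=dead.
Check: live-neighbor counts of every cell in the completed generation 0:
2221
1433
1333
0243
1233
1131
Applying B3/S23 to generation 0 with these counts gives:
.O..
..OO
.OOO
...O
..OO
..O.
which matches the target exactly.

Answer: .O..
O.O.
..OO
...O
..O.
.O.O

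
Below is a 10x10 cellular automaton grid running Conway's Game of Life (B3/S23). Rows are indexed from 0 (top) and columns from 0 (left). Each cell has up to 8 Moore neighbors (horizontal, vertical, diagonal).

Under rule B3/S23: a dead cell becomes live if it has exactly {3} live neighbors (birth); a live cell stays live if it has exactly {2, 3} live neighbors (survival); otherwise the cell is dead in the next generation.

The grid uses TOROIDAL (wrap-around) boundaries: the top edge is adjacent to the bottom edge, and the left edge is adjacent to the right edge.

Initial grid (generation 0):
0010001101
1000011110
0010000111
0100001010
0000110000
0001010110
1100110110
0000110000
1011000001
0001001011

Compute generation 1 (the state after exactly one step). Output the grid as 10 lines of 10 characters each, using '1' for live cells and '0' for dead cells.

Answer: 1000000000
1100010000
1100010000
0000011011
0000110010
0001000111
0001000111
0010011010
1011010011
0101001000

Derivation:
Simulating step by step:
Generation 0 (given above): 38 live cells
Generation 1: 35 live cells
(generation 1 grid is the final answer)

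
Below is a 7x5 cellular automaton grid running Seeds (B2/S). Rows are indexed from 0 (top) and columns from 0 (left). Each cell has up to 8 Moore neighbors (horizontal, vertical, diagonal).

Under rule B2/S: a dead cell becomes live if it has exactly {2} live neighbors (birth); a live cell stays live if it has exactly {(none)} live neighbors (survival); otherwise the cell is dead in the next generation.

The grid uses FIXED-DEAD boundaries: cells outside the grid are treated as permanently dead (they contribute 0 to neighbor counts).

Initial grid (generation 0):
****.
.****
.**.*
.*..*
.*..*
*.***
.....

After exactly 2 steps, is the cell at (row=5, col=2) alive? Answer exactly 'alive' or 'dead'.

Simulating step by step:
Generation 0 (given above): 19 live cells
Generation 1: 3 live cells
.....
.....
.....
.....
.....
.....
.**.*
Generation 2: 4 live cells
.....
.....
.....
.....
.....
.***.
...*.

Cell (5,2) at generation 2: 1 -> alive

Answer: alive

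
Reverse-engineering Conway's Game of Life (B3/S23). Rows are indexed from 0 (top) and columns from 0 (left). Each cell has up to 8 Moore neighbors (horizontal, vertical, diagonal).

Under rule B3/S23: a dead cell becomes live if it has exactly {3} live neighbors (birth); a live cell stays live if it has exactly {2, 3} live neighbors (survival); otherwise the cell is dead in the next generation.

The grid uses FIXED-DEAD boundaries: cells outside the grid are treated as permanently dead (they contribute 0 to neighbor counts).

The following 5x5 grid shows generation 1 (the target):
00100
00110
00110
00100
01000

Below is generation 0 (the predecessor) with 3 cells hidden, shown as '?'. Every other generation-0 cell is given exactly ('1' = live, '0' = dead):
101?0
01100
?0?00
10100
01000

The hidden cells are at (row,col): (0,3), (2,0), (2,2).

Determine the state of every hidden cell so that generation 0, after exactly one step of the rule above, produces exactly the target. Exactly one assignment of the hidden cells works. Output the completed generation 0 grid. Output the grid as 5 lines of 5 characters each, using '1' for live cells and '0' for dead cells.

Hidden generation-0 cells (in order): (0,3), (2,0), (2,2).
A hidden cell only influences target cells in its own 3x3 neighborhood. Try each of the 2^3 = 8 assignments, step the completed generation 0 forward once under B3/S23, and compare with the target:
  (0,3)=0 (2,0)=0 (2,2)=0 -> step gives (1,1)='1' but target has '0' -> reject
  (0,3)=0 (2,0)=0 (2,2)=1 -> step reproduces the target at every cell -> ACCEPT
  (0,3)=0 (2,0)=1 (2,2)=0 -> step gives (1,0)='1' but target has '0' -> reject
  (0,3)=0 (2,0)=1 (2,2)=1 -> step gives (1,0)='1' but target has '0' -> reject
  (0,3)=1 (2,0)=0 (2,2)=0 -> step gives (0,3)='1' but target has '0' -> reject
  (0,3)=1 (2,0)=0 (2,2)=1 -> step gives (0,3)='1' but target has '0' -> reject
  (0,3)=1 (2,0)=1 (2,2)=0 -> step gives (0,3)='1' but target has '0' -> reject
  (0,3)=1 (2,0)=1 (2,2)=1 -> step gives (0,3)='1' but target has '0' -> reject
Unique solution: (0,3)=dead, (2,0)=dead, (2,2)=live.
Check: live-neighbor counts of every cell in the completed generation 0:
14220
24330
25330
14220
22210
Applying B3/S23 to generation 0 with these counts gives:
00100
00110
00110
00100
01000
which matches the target exactly.

Answer: 10100
01100
00100
10100
01000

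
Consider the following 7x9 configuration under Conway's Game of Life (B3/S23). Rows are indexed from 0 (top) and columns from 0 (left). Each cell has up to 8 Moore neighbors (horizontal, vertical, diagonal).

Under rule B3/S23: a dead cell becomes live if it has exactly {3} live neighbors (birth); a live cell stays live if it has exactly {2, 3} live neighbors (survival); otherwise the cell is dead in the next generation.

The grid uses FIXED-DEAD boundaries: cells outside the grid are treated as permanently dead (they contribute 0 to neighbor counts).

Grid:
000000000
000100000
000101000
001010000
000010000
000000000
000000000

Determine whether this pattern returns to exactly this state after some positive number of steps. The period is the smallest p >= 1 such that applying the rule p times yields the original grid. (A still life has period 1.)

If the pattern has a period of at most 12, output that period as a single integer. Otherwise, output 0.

Answer: 2

Derivation:
Simulating and comparing each generation to the original:
Gen 0 (original, given above): 6 live cells
Gen 1: 6 live cells, differs from original
Gen 2: 6 live cells, MATCHES original -> period = 2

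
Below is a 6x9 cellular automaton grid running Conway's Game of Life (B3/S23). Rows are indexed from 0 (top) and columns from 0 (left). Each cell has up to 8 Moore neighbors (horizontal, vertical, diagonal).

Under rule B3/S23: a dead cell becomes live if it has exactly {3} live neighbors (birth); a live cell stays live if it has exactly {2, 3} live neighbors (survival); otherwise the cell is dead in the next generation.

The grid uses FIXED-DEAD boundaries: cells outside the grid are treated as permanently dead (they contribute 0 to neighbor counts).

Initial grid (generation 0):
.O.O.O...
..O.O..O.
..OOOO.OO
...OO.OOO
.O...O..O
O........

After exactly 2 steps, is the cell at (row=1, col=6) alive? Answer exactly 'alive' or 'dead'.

Simulating step by step:
Generation 0 (given above): 21 live cells
Generation 1: 11 live cells
..OOO....
.O.....OO
..O......
.........
....OOO.O
.........
Generation 2: 6 live cells
..OO.....
.O.......
.........
.....O...
.....O...
.....O...

Cell (1,6) at generation 2: 0 -> dead

Answer: dead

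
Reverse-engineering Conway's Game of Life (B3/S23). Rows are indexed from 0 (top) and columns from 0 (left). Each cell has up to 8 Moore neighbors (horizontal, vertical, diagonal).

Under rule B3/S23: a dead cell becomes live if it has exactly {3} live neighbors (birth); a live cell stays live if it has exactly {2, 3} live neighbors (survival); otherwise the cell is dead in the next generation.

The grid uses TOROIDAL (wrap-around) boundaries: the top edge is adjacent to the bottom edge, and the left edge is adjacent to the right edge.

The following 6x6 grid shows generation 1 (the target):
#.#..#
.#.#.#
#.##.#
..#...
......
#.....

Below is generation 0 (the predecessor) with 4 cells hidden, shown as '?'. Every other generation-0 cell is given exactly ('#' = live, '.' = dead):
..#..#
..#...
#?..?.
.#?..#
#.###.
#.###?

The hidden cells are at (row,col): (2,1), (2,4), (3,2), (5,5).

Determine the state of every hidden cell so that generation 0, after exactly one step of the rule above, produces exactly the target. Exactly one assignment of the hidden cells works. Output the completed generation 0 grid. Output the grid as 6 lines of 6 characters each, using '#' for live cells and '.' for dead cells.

Hidden generation-0 cells (in order): (2,1), (2,4), (3,2), (5,5).
A hidden cell only influences target cells in its own 3x3 neighborhood. Try each of the 2^4 = 16 assignments, step the completed generation 0 forward once under B3/S23, and compare with the target:
  (2,1)=. (2,4)=. (3,2)=. (5,5)=. -> step gives (0,0)='.' but target has '#' -> reject
  (2,1)=. (2,4)=. (3,2)=. (5,5)=# -> step gives (1,3)='.' but target has '#' -> reject
  (2,1)=. (2,4)=. (3,2)=# (5,5)=. -> step gives (0,0)='.' but target has '#' -> reject
  (2,1)=. (2,4)=. (3,2)=# (5,5)=# -> step gives (1,3)='.' but target has '#' -> reject
  (2,1)=. (2,4)=# (3,2)=. (5,5)=. -> step gives (0,0)='.' but target has '#' -> reject
  (2,1)=. (2,4)=# (3,2)=. (5,5)=# -> step gives (2,1)='#' but target has '.' -> reject
  (2,1)=. (2,4)=# (3,2)=# (5,5)=. -> step gives (0,0)='.' but target has '#' -> reject
  (2,1)=. (2,4)=# (3,2)=# (5,5)=# -> step reproduces the target at every cell -> ACCEPT
  (2,1)=# (2,4)=. (3,2)=. (5,5)=. -> step gives (0,0)='.' but target has '#' -> reject
  (2,1)=# (2,4)=. (3,2)=. (5,5)=# -> step gives (1,0)='#' but target has '.' -> reject
  (2,1)=# (2,4)=. (3,2)=# (5,5)=. -> step gives (0,0)='.' but target has '#' -> reject
  (2,1)=# (2,4)=. (3,2)=# (5,5)=# -> step gives (1,0)='#' but target has '.' -> reject
  (2,1)=# (2,4)=# (3,2)=. (5,5)=. -> step gives (0,0)='.' but target has '#' -> reject
  (2,1)=# (2,4)=# (3,2)=. (5,5)=# -> step gives (1,0)='#' but target has '.' -> reject
  (2,1)=# (2,4)=# (3,2)=# (5,5)=. -> step gives (0,0)='.' but target has '#' -> reject
  (2,1)=# (2,4)=# (3,2)=# (5,5)=# -> step gives (1,0)='#' but target has '.' -> reject
Unique solution: (2,1)=dead, (2,4)=live, (3,2)=live, (5,5)=live.
Check: live-neighbor counts of every cell in the completed generation 0:
343543
231323
243313
443544
465656
354655
Applying B3/S23 to generation 0 with these counts gives:
#.#..#
.#.#.#
#.##.#
..#...
......
#.....
which matches the target exactly.

Answer: ..#..#
..#...
#...#.
.##..#
#.###.
#.####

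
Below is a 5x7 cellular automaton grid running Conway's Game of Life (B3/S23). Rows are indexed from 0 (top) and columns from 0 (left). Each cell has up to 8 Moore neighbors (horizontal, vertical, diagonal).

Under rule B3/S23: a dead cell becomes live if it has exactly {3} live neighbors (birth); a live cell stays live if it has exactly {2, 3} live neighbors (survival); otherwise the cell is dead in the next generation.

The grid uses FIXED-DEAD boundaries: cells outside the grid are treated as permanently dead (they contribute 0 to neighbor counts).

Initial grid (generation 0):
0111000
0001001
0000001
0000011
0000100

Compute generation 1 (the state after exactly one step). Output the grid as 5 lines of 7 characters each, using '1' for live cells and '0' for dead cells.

Simulating step by step:
Generation 0 (given above): 9 live cells
Generation 1: 7 live cells
(generation 1 grid is the final answer)

Answer: 0011000
0001000
0000001
0000011
0000010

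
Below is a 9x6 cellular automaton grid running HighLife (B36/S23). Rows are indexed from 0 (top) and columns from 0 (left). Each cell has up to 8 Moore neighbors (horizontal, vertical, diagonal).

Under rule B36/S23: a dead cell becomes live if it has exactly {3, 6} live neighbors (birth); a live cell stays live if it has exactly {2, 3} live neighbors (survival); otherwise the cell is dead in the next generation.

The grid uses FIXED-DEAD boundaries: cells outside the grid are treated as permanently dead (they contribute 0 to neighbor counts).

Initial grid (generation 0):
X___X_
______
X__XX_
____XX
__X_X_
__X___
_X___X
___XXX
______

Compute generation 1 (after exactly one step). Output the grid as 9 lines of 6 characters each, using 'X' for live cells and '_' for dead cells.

Simulating step by step:
Generation 0 (given above): 15 live cells
Generation 1: 17 live cells
(generation 1 grid is the final answer)

Answer: ______
___XX_
___XXX
_____X
____XX
_XXX__
__XX_X
____XX
____X_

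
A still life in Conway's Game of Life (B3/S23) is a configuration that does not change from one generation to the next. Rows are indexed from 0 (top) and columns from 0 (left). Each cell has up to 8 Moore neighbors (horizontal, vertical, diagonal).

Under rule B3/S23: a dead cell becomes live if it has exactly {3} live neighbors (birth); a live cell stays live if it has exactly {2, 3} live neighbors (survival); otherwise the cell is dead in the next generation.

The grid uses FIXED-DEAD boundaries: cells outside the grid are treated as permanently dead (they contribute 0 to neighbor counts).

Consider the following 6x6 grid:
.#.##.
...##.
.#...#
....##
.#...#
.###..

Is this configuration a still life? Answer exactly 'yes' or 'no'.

Answer: no

Derivation:
Compute generation 1 and compare to generation 0 (given above):
Generation 1:
..###.
...#.#
...#.#
....##
.#.#.#
.##...
Cell (0,1) differs: gen0=1 vs gen1=0 -> NOT a still life.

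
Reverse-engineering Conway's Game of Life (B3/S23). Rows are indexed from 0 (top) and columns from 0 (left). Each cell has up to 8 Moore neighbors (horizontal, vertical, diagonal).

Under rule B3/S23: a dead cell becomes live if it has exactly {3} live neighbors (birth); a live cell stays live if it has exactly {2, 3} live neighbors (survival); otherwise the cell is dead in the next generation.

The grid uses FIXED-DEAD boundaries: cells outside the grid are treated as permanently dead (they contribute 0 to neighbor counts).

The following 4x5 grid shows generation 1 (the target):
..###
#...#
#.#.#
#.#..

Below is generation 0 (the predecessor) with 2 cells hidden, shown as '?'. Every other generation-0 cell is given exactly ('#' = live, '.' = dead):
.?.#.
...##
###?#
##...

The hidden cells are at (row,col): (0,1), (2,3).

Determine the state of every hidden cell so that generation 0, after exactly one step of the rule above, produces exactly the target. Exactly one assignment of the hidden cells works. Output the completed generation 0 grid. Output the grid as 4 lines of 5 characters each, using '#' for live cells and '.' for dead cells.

Answer: .#.#.
...##
###.#
##...

Derivation:
Hidden generation-0 cells (in order): (0,1), (2,3).
A hidden cell only influences target cells in its own 3x3 neighborhood. Try each of the 2^2 = 4 assignments, step the completed generation 0 forward once under B3/S23, and compare with the target:
  (0,1)=. (2,3)=. -> step gives (0,2)='.' but target has '#' -> reject
  (0,1)=. (2,3)=# -> step gives (0,2)='.' but target has '#' -> reject
  (0,1)=# (2,3)=. -> step reproduces the target at every cell -> ACCEPT
  (0,1)=# (2,3)=# -> step gives (1,4)='.' but target has '#' -> reject
Unique solution: (0,1)=live, (2,3)=dead.
Check: live-neighbor counts of every cell in the completed generation 0:
10323
34543
34342
34321
Applying B3/S23 to generation 0 with these counts gives:
..###
#...#
#.#.#
#.#..
which matches the target exactly.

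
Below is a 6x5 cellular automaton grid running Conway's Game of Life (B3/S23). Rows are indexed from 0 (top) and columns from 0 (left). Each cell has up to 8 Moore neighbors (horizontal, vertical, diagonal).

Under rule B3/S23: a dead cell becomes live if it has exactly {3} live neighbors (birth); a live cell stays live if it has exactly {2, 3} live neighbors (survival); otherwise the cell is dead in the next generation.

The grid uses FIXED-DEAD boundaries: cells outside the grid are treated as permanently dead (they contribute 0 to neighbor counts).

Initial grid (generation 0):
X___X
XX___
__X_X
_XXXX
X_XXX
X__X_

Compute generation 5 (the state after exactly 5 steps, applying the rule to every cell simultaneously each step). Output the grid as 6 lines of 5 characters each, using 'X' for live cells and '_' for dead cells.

Simulating step by step:
Generation 0 (given above): 16 live cells
Generation 1: 12 live cells
XX___
XX_X_
X___X
_____
X____
_XXXX
Generation 2: 12 live cells
XXX__
__X__
XX___
_____
_XXX_
_XXX_
Generation 3: 9 live cells
_XX__
__X__
_X___
X____
_X_X_
_X_X_
Generation 4: 9 live cells
_XX__
__X__
_X___
XXX__
XX___
_____
Generation 5: 7 live cells
(generation 5 grid is the final answer)

Answer: _XX__
__X__
X____
__X__
X_X__
_____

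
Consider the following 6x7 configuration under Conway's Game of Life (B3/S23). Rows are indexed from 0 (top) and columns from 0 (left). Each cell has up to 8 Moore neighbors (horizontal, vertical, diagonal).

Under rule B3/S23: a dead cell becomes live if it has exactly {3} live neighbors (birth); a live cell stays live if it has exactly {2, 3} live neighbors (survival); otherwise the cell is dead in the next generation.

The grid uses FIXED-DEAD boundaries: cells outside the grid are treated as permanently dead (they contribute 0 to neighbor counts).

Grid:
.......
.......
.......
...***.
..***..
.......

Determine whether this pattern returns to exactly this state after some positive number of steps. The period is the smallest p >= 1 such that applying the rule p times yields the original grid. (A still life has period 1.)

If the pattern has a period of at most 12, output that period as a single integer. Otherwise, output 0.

Answer: 2

Derivation:
Simulating and comparing each generation to the original:
Gen 0 (original, given above): 6 live cells
Gen 1: 6 live cells, differs from original
Gen 2: 6 live cells, MATCHES original -> period = 2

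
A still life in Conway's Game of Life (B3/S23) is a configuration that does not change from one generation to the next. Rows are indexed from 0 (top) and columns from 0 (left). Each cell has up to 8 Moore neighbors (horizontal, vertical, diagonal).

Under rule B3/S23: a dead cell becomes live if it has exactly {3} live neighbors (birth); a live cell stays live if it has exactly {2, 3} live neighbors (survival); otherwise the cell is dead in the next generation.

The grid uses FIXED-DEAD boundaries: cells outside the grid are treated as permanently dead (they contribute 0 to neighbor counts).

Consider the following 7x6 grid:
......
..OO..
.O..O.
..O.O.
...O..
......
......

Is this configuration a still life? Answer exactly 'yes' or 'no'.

Compute generation 1 and compare to generation 0 (given above):
Generation 1:
......
..OO..
.O..O.
..O.O.
...O..
......
......
The grids are IDENTICAL -> still life.

Answer: yes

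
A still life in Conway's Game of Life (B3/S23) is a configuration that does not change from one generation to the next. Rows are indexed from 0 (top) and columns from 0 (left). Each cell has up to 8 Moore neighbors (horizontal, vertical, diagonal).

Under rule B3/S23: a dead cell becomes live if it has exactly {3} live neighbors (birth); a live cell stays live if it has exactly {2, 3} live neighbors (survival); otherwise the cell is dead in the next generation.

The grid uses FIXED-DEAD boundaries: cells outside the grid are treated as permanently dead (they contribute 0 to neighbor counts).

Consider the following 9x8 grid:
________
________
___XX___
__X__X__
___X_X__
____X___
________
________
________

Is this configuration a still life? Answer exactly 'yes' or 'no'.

Answer: yes

Derivation:
Compute generation 1 and compare to generation 0 (given above):
Generation 1:
________
________
___XX___
__X__X__
___X_X__
____X___
________
________
________
The grids are IDENTICAL -> still life.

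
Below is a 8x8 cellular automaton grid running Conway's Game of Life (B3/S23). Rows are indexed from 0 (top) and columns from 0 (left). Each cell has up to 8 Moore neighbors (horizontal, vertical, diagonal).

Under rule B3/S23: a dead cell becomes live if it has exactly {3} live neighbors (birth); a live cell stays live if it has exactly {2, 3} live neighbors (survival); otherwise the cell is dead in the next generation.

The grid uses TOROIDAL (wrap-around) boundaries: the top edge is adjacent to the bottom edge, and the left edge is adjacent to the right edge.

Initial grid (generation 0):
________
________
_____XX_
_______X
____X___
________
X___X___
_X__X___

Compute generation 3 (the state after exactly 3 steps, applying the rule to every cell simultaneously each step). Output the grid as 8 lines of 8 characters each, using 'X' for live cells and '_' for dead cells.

Simulating step by step:
Generation 0 (given above): 8 live cells
Generation 1: 3 live cells
________
________
______X_
_____XX_
________
________
________
________
Generation 2: 4 live cells
________
________
_____XX_
_____XX_
________
________
________
________
Generation 3: 4 live cells
(generation 3 grid is the final answer)

Answer: ________
________
_____XX_
_____XX_
________
________
________
________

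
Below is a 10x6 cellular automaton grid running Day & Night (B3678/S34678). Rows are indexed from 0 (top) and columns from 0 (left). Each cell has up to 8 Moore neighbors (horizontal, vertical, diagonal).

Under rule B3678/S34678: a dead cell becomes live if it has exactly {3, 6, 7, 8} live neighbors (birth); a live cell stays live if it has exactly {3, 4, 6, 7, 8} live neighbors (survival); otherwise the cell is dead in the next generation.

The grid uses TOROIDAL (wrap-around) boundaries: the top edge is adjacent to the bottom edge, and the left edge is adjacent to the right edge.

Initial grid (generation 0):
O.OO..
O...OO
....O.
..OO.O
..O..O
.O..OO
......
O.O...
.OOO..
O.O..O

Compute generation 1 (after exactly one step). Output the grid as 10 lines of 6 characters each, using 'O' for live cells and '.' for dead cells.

Answer: O..O.O
.O..OO
O...O.
...O..
.OO..O
O.....
OO...O
..OO..
..OO.O
OO..O.

Derivation:
Simulating step by step:
Generation 0 (given above): 23 live cells
Generation 1: 24 live cells
(generation 1 grid is the final answer)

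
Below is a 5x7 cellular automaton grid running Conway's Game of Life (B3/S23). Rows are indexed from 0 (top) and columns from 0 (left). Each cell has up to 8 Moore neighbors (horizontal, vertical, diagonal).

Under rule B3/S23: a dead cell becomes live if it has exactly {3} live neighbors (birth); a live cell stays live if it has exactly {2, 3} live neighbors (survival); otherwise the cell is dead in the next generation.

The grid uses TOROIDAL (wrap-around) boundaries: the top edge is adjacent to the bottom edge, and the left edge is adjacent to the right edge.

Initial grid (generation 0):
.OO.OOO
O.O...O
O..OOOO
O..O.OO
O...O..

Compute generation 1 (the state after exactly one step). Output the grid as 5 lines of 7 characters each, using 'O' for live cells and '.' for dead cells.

Answer: ..O.O..
..O....
..OO...
.O.O...
..O....

Derivation:
Simulating step by step:
Generation 0 (given above): 19 live cells
Generation 1: 8 live cells
(generation 1 grid is the final answer)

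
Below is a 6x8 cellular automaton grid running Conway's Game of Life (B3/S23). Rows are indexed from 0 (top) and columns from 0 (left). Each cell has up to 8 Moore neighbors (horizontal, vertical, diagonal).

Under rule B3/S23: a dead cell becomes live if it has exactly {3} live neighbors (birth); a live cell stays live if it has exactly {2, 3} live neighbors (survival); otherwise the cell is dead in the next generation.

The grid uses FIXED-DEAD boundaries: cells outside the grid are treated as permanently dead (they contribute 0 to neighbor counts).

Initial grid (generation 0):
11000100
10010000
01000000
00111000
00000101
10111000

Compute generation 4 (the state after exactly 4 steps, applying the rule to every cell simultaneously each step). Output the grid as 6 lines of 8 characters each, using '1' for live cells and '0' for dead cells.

Simulating step by step:
Generation 0 (given above): 15 live cells
Generation 1: 13 live cells
11000000
10100000
01001000
00111000
01000100
00011000
Generation 2: 13 live cells
11000000
10100000
01001000
01111100
00000100
00001000
Generation 3: 13 live cells
11000000
10100000
10001100
01110100
00100100
00000000
Generation 4: 15 live cells
(generation 4 grid is the final answer)

Answer: 11000000
10000000
10001100
01110110
01111000
00000000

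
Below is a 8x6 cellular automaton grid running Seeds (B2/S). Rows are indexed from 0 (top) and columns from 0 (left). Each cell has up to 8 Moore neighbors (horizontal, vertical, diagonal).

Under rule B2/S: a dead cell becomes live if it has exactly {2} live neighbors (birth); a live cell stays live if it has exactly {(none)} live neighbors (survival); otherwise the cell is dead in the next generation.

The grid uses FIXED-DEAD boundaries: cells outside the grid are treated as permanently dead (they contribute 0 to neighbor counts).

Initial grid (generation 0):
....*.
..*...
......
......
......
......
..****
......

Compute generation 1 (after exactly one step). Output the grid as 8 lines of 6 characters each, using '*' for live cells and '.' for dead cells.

Simulating step by step:
Generation 0 (given above): 6 live cells
Generation 1: 6 live cells
(generation 1 grid is the final answer)

Answer: ...*..
...*..
......
......
......
..*..*
......
..*..*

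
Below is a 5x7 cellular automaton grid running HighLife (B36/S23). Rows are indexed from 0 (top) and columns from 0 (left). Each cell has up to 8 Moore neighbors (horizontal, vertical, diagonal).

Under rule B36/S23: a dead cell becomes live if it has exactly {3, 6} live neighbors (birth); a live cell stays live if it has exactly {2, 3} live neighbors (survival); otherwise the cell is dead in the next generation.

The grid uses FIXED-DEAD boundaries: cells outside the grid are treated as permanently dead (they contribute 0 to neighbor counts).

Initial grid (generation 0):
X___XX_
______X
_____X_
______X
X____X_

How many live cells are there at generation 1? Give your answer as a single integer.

Answer: 7

Derivation:
Simulating step by step:
Generation 0 (given above): 8 live cells
Generation 1: 7 live cells
_____X_
____X_X
_____XX
_____XX
_______
Population at generation 1: 7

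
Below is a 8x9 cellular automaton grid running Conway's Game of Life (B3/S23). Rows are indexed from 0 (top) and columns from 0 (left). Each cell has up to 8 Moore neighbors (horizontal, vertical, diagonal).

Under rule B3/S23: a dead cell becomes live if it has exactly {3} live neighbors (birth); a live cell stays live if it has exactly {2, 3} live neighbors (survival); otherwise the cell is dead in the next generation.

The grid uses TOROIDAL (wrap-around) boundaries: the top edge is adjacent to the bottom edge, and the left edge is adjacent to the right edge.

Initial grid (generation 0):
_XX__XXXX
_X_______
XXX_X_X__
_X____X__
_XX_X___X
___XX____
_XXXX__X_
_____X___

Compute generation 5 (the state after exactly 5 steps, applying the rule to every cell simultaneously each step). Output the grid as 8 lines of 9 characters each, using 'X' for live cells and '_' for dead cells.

Simulating step by step:
Generation 0 (given above): 26 live cells
Generation 1: 24 live cells
XXX__XXX_
___X____X
X_X__X___
_______X_
XXX_XX___
X____X___
__X__X___
X____X__X
Generation 2: 42 live cells
_XX_XXXX_
___XXX_XX
________X
X_XXXXX_X
XX__XXX_X
X_XX_XX__
XX__XXX_X
X_X_XX_XX
Generation 3: 13 live cells
_XX______
X_XX____X
__X______
__XX__X__
_________
__XX_____
_________
__X______
Generation 4: 9 live cells
X________
X__X_____
_________
__XX_____
_________
_________
__XX_____
_XX______
Generation 5: 10 live cells
(generation 5 grid is the final answer)

Answer: X_X______
_________
__XX_____
_________
_________
_________
_XXX_____
_XXX_____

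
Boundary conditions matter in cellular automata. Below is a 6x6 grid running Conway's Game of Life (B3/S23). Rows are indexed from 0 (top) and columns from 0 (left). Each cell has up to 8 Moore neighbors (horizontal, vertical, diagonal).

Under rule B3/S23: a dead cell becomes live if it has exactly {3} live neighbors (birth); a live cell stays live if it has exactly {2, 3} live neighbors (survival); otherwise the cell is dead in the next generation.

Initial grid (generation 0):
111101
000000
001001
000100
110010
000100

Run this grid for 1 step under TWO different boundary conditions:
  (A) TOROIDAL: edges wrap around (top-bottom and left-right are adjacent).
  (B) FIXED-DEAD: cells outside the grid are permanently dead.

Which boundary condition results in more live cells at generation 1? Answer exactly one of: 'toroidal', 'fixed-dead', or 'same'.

Answer: toroidal

Derivation:
Under TOROIDAL boundary, generation 1:
111110
000111
000000
111111
001110
000100
Population = 18

Under FIXED-DEAD boundary, generation 1:
011000
000110
000000
011110
001110
000000
Population = 11

Comparison: toroidal=18, fixed-dead=11 -> toroidal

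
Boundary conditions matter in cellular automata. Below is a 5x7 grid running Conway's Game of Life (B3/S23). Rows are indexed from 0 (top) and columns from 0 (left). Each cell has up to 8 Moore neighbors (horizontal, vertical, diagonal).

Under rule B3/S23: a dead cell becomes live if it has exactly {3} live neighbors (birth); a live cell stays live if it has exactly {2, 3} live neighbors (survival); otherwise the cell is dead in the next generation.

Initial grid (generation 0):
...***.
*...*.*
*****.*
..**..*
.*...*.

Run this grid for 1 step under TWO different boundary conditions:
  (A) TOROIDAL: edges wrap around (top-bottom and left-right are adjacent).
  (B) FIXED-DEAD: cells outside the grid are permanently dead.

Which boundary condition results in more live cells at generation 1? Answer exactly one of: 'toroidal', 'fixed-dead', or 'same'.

Under TOROIDAL boundary, generation 1:
*..*...
.......
....*..
......*
.....**
Population = 6

Under FIXED-DEAD boundary, generation 1:
...***.
*.....*
*...*.*
*.....*
..*....
Population = 11

Comparison: toroidal=6, fixed-dead=11 -> fixed-dead

Answer: fixed-dead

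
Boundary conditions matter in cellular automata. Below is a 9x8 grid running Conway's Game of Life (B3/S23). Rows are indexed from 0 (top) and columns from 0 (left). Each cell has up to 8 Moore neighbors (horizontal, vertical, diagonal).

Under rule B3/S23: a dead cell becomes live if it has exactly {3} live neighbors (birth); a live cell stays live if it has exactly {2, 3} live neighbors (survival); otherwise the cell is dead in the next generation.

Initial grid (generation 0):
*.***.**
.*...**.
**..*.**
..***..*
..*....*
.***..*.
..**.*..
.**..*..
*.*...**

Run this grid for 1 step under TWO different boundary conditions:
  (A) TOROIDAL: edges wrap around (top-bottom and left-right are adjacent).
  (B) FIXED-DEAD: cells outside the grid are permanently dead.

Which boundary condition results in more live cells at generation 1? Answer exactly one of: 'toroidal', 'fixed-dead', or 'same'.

Under TOROIDAL boundary, generation 1:
..***...
........
.*..*...
..*.**..
*...*.**
.*..*.*.
.....**.
*...**.*
....*...
Population = 22

Under FIXED-DEAD boundary, generation 1:
.****.**
........
**..*..*
..*.**.*
....*.**
.*..*.*.
.....**.
....**..
..*...*.
Population = 26

Comparison: toroidal=22, fixed-dead=26 -> fixed-dead

Answer: fixed-dead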